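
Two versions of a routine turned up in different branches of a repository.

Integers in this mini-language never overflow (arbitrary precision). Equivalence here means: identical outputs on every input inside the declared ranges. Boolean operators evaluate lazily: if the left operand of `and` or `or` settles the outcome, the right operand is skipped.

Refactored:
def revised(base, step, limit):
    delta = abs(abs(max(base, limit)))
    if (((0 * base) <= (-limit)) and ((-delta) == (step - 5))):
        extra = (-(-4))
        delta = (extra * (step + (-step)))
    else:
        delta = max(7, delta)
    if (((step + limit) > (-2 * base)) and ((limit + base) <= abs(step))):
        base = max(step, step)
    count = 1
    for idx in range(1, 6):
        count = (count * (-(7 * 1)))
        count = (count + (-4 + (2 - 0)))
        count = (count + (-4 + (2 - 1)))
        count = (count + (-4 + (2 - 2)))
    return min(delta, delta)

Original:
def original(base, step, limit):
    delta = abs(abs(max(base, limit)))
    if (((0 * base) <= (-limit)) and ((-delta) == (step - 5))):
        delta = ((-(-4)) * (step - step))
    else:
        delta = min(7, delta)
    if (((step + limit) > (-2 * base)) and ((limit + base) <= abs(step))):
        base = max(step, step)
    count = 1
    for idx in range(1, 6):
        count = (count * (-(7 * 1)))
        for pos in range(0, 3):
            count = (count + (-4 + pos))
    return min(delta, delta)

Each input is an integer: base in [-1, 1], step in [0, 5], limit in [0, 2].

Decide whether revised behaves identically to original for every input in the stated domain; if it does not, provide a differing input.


On input base=-1, step=0, limit=0, original returns 0 while revised returns 7.
verdict: not equivalent; witness: base=-1, step=0, limit=0


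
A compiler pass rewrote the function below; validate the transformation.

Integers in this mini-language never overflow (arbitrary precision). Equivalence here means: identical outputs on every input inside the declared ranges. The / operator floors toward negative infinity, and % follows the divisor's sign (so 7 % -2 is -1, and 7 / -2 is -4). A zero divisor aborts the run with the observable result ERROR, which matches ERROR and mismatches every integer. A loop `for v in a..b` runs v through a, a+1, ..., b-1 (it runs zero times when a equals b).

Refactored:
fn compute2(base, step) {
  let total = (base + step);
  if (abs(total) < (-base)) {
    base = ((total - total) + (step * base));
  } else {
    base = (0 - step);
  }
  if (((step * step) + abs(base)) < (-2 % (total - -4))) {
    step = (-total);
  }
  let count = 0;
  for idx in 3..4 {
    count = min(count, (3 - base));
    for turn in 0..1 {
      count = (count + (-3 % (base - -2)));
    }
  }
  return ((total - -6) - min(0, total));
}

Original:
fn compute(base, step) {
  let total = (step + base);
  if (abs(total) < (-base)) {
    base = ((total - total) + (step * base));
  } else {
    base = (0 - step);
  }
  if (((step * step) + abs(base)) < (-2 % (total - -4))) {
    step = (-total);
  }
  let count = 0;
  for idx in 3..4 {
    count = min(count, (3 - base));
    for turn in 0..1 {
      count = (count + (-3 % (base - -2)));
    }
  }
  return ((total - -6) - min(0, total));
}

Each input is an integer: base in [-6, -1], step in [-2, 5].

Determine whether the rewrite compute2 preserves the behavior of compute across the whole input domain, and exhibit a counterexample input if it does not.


Changes here: same computation, different form; the full 48-point sweep finds no disagreement.
verdict: equivalent


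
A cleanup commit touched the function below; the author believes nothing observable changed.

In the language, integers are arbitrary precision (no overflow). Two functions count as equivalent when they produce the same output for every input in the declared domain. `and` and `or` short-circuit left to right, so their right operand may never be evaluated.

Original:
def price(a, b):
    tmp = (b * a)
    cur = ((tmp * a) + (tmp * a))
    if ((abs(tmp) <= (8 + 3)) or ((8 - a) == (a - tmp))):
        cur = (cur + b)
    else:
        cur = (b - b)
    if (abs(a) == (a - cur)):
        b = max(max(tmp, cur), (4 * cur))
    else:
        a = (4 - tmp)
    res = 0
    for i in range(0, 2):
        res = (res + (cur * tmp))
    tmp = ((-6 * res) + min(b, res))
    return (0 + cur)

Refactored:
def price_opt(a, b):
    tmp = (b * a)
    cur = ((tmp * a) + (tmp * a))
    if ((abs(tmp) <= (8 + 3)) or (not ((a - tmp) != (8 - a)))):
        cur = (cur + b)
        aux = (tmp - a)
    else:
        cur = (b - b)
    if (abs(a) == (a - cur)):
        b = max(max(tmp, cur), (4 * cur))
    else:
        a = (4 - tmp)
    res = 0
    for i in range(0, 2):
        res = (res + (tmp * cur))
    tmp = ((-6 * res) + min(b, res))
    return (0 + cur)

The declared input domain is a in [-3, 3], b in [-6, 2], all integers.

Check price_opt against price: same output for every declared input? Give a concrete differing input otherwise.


Changes here: boolean connective usage differs; local variable names differ; statement counts differ; arithmetic usage differs; comparison usage differs; the full 63-point sweep finds no disagreement.
verdict: equivalent


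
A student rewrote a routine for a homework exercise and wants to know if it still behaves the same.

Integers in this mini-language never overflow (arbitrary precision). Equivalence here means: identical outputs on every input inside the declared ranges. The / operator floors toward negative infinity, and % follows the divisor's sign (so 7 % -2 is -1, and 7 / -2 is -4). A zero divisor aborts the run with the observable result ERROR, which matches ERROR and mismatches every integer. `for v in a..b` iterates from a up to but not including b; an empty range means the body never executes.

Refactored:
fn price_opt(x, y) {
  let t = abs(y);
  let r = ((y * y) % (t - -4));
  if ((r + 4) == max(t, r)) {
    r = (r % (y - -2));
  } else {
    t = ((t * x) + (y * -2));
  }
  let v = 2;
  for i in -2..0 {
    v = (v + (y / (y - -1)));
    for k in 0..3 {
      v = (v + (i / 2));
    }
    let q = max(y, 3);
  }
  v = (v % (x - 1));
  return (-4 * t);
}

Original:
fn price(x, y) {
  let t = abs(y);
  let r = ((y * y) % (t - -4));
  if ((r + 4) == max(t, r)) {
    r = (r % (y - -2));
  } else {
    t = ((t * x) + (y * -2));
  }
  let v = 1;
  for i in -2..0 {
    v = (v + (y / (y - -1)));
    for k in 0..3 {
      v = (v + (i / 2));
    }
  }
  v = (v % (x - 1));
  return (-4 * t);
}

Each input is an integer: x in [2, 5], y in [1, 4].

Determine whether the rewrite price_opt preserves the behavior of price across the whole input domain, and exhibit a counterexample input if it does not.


Equivalent. The suspicious edit (`1` became `2`) never changes the result for any input inside the declared domain.
Checked all 16 inputs in the declared domain: the outputs agree on every one.
Spot check at x=5, y=4 — price: t=4, then r=0, then ((r + 4) == max(t, r)) is true, then r=0, then v=1, then (i=-2), then v=1, then (k=0), then v=0, then (k=1), then v=-1, then (k=2), then v=-2, then (i=-1), then v=-2, then (k=0), then v=-3, then (k=1), then v=-4, then (k=2), then v=-5, then v=3, then returns -16. price_opt: t=4, then r=0, then ((r + 4) == max(t, r)) is true, then r=0, then v=2, then (i=-2), then v=2, then (k=0), then v=1, then (k=1), then v=0, then (k=2), then v=-1, then q=4, then (i=-1), then v=-1, then (k=0), then v=-2, then (k=1), then v=-3, then (k=2), then v=-4, then q=4, then v=0, then returns -16. Both give -16.
verdict: equivalent


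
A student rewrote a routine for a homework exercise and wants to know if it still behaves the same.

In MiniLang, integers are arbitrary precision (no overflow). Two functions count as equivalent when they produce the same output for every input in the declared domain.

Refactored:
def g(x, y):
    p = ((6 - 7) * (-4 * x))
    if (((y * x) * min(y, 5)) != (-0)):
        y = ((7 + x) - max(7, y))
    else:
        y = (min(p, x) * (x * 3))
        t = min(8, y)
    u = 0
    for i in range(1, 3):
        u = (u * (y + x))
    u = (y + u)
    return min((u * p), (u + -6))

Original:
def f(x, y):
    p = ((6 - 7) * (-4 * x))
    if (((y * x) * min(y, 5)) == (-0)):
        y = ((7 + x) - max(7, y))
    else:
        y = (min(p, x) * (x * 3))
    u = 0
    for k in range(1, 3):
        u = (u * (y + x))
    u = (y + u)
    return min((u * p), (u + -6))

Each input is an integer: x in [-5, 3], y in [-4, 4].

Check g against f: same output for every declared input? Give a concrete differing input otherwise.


There is a counterexample at x=-5, y=-4: -6000 on one side, -11 on the other.
f: p = -20; (((y * x) * min(y, 5)) == (-0)) -> false; y = 300; u = 0; [k=1]; u = 0; [k=2]; u = 0; u = 300; return -6000
g: p = -20; (((y * x) * min(y, 5)) != (-0)) -> true; y = -5; u = 0; [i=1]; u = 0; [i=2]; u = 0; u = -5; return -11
verdict: not equivalent; witness: x=-5, y=-4


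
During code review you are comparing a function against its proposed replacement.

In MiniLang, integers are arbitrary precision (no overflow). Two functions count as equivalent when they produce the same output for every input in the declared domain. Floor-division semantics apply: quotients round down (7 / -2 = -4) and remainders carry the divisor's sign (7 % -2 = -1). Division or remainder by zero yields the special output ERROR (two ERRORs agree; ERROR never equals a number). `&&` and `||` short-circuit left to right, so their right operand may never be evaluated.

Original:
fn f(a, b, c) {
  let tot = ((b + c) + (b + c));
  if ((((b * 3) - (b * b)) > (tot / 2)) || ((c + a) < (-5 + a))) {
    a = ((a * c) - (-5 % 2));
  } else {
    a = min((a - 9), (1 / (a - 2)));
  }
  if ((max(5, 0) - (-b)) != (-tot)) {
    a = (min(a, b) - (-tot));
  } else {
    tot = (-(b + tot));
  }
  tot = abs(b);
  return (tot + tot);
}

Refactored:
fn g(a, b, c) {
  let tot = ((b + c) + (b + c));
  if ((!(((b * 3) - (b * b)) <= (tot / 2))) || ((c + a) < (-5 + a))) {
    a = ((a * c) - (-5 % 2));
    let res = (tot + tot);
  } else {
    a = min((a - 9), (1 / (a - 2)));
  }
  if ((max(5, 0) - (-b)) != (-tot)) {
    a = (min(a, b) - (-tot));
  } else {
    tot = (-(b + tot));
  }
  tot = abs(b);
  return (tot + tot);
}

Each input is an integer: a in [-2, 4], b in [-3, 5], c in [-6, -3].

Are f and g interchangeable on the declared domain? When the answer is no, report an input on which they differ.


Comparing the listings, the differences include: local variable names differ; comparison usage differs; statement counts differ; arithmetic usage differs; boolean connective usage differs.
Tracing a=0, b=4, c=-6: f: tot=-4, then ((((b * 3) - (b * b)) > (tot / 2)) || ((c + a) < (-5 + a))) is true, then a=-1, then ((max(5, 0) - (-b)) != (-tot)) is true, then a=-5, then tot=4, then returns 8 | g: tot=-4, then ((!(((b * 3) - (b * b)) <= (tot / 2))) || ((c + a) < (-5 + a))) is true, then a=-1, then res=-8, then ((max(5, 0) - (-b)) != (-tot)) is true, then a=-5, then tot=4, then returns 8 — matching result 8.
Sweeping the whole domain (252 inputs) finds no disagreement.
verdict: equivalent


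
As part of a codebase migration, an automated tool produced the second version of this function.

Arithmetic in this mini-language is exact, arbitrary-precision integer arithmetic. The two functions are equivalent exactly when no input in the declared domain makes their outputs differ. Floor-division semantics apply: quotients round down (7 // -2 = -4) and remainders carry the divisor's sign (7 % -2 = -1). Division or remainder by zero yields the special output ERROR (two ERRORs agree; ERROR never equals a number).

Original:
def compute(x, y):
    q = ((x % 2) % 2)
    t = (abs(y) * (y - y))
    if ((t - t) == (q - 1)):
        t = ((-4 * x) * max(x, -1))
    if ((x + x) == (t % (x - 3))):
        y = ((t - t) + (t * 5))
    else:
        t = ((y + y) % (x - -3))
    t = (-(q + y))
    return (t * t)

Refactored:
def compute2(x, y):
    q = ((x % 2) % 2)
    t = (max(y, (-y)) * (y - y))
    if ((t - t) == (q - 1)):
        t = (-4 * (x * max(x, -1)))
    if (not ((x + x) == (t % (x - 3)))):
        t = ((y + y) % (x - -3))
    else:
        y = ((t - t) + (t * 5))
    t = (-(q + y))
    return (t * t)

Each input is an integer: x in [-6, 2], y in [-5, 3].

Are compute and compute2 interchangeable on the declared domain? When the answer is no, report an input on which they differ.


Changes here: boolean connective usage differs, plus min/max/abs usage differs; the full 81-point sweep finds no disagreement.
verdict: equivalent


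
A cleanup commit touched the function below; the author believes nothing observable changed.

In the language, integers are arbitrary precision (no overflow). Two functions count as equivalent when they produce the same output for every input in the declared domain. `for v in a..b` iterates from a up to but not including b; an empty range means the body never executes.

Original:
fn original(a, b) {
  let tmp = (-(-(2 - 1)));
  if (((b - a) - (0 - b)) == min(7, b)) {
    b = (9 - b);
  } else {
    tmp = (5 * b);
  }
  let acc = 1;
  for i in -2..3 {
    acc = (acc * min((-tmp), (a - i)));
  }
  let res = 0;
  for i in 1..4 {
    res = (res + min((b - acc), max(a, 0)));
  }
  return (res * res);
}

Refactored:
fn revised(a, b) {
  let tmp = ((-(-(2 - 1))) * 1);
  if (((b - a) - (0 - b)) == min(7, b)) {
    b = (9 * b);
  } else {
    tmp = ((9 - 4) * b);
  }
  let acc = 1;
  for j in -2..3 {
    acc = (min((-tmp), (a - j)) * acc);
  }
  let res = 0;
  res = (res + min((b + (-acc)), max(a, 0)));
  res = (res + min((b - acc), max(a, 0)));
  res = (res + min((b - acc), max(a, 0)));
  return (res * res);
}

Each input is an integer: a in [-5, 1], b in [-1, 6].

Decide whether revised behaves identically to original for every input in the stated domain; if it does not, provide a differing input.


Not equivalent: a=-1, b=-1 separates them (0 vs 81).
original: tmp = 1; (((b - a) - (0 - b)) == min(7, b)) -> true; b = 10; acc = 1; [i=-2]; acc = -1; [i=-1]; acc = 1; [i=0]; acc = -1; [i=1]; acc = 2; [i=2]; acc = -6; res = 0; [i=1]; res = 0; [i=2]; res = 0; [i=3]; res = 0; return 0
revised: tmp = 1; (((b - a) - (0 - b)) == min(7, b)) -> true; b = -9; acc = 1; [j=-2]; acc = -1; [j=-1]; acc = 1; [j=0]; acc = -1; [j=1]; acc = 2; [j=2]; acc = -6; res = 0; res = -3; res = -6; res = -9; return 81
verdict: not equivalent; witness: a=-1, b=-1


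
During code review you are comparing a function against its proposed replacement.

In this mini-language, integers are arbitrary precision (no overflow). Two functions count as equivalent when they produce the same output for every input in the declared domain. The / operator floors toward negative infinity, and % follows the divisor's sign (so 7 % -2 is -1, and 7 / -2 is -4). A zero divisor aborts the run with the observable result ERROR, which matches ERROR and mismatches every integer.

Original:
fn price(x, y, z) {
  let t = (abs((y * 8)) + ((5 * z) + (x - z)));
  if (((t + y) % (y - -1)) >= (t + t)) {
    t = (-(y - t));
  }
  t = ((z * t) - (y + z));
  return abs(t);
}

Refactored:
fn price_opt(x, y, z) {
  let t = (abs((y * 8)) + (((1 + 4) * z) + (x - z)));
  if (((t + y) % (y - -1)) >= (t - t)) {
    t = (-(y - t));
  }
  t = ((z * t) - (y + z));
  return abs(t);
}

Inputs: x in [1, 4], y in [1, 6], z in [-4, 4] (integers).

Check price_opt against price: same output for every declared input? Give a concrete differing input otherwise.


Consider the input x=1, y=1, z=-1.
price: t = 5; (((t + y) % (y - -1)) >= (t + t)) -> false; t = -5; return 5
price_opt: t = 5; (((t + y) % (y - -1)) >= (t - t)) -> true; t = 4; t = -4; return 4
5 against 4: the behavior changed.
verdict: not equivalent; witness: x=1, y=1, z=-1


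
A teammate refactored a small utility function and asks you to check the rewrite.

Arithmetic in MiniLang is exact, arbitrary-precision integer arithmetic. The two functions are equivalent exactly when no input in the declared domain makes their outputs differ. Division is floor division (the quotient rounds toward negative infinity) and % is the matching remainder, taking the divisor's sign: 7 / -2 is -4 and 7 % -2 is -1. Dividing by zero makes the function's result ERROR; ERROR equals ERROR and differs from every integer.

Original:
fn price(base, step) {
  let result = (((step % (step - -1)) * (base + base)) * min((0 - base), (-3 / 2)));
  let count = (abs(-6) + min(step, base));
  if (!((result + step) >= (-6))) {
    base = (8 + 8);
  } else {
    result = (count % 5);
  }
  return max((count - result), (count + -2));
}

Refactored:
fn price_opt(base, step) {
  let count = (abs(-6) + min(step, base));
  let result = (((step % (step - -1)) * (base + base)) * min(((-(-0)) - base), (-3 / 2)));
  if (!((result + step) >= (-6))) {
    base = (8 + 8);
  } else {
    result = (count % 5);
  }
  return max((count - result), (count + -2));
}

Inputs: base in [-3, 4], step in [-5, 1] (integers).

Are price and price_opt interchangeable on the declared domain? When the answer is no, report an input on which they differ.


Changes here: same computation, different form; the full 56-point sweep finds no disagreement.
verdict: equivalent


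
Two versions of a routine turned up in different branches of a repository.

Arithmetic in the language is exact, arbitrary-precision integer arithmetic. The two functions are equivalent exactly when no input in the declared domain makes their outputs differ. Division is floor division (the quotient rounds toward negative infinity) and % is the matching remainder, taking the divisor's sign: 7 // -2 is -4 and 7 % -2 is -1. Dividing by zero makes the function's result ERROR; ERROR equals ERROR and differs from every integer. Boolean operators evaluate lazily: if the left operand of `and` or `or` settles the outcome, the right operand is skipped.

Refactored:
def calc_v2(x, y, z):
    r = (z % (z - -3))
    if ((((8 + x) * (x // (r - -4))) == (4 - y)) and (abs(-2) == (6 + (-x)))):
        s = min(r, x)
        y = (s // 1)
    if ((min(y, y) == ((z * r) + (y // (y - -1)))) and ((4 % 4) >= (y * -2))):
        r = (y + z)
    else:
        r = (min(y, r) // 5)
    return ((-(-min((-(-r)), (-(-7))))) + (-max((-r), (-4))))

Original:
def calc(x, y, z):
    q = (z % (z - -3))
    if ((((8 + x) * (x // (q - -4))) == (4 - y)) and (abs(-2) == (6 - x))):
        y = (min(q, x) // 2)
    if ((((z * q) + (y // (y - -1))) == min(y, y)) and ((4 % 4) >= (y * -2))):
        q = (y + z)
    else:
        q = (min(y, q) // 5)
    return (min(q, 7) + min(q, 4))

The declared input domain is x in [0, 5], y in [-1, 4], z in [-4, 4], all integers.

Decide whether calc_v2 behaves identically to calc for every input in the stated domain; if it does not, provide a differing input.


Not equivalent: x=4, y=4, z=1 separates them (0 vs 4).
calc: q=1, then ((((8 + x) * (x // (q - -4))) == (4 - y)) and (abs(-2) == (6 - x))) is true, then y=0, then ((((z * q) + (y // (y - -1))) == min(y, y)) and ((4 % 4) >= (y * -2))) is false, then q=0, then returns 0
calc_v2: r=1, then ((((8 + x) * (x // (r - -4))) == (4 - y)) and (abs(-2) == (6 + (-x)))) is true, then s=1, then y=1, then ((min(y, y) == ((z * r) + (y // (y - -1)))) and ((4 % 4) >= (y * -2))) is true, then r=2, then returns 4
verdict: not equivalent; witness: x=4, y=4, z=1


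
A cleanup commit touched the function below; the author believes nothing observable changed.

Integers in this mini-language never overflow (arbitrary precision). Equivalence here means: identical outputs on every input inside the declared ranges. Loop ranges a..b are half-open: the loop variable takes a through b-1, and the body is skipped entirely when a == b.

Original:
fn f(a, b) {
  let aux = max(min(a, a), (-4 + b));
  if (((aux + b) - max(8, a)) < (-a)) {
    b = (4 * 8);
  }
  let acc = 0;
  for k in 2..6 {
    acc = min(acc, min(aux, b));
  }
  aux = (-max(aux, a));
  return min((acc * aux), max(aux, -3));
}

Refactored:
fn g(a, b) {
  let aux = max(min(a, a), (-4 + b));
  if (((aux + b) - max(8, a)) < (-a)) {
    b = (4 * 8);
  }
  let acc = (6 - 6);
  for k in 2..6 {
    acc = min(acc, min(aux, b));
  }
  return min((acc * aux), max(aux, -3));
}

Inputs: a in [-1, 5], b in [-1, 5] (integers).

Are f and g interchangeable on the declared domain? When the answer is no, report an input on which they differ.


Run the pair on a=-1, b=5.
f: aux = 1; (((aux + b) - max(8, a)) < (-a)) -> true; b = 32; acc = 0; [k=2]; acc = 0; [k=3]; acc = 0; [k=4]; acc = 0; [k=5]; acc = 0; aux = -1; return -1
g: aux = 1; (((aux + b) - max(8, a)) < (-a)) -> true; b = 32; acc = 0; [k=2]; acc = 0; [k=3]; acc = 0; [k=4]; acc = 0; [k=5]; acc = 0; return 0
-1 against 0: the behavior changed.
verdict: not equivalent; witness: a=-1, b=5


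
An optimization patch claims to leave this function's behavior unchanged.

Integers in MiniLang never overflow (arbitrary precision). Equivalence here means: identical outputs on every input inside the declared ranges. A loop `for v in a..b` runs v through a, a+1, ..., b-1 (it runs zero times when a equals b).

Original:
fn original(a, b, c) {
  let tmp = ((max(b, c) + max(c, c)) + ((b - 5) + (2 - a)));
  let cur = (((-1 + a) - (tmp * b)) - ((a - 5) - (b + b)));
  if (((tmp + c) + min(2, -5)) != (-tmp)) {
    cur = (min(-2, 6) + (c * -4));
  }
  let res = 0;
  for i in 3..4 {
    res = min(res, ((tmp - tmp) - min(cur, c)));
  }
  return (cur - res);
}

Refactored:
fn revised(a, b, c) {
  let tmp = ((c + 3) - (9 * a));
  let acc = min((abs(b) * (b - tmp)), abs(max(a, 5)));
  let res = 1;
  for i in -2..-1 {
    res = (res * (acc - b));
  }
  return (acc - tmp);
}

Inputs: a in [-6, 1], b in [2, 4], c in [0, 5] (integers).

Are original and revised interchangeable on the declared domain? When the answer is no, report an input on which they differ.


These are not equivalent — on a=-6, b=2, c=0 the outputs split (-2 vs -167).
original: tmp := 7 | cur := -6 | (((tmp + c) + min(2, -5)) != (-tmp)): true | cur := -2 | res := 0 | iter i=3: | res := 0 | result -2
revised: tmp := 57 | acc := -110 | res := 1 | iter i=-2: | res := -112 | result -167
verdict: not equivalent; witness: a=-6, b=2, c=0


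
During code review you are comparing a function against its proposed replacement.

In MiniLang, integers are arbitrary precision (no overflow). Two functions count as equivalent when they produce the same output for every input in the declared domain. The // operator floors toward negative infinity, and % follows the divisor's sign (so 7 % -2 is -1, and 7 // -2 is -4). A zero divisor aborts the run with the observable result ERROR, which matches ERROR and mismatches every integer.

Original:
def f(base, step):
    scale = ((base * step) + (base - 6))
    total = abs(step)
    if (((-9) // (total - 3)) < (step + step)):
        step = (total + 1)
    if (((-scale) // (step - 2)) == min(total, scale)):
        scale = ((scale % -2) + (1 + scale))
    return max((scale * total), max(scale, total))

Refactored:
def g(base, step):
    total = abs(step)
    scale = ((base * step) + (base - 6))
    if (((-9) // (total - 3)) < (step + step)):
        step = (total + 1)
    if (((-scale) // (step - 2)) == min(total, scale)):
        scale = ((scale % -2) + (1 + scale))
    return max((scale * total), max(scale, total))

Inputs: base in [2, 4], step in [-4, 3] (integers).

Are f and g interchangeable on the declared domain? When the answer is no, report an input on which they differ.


The two versions differ — the changes include same computation, different form.
Spot check at base=2, step=3 — f: scale = 2; total = 3; division by zero -> ERROR. g: total = 3; scale = 2; division by zero -> ERROR. Both give ERROR.
Across all 24 domain points the two functions coincide.
verdict: equivalent


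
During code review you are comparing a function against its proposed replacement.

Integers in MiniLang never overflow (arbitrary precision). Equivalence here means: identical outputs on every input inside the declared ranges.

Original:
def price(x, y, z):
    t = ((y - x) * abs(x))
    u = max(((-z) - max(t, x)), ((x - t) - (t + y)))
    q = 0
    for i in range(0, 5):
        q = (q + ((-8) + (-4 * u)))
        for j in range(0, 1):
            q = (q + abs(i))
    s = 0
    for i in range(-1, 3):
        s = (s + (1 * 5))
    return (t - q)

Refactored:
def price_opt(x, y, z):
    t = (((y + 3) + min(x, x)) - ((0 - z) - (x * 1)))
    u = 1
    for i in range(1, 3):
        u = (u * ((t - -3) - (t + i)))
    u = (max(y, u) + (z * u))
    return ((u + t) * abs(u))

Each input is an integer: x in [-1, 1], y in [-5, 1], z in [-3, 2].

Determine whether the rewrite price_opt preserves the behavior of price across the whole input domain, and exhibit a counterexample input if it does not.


Run the pair on x=-1, y=-5, z=-3.
price: t=-4, then u=12, then q=0, then (i=0), then q=-56, then (j=0), then q=-56, then (i=1), then q=-112, then (j=0), then q=-111, then (i=2), then q=-167, then (j=0), then q=-165, then (i=3), then q=-221, then (j=0), then q=-218, then (i=4), then q=-274, then (j=0), then q=-270, then s=0, then (i=-1), then s=5, then (i=0), then s=10, then (i=1), then s=15, then (i=2), then s=20, then returns 266
price_opt: t=-7, then u=1, then (i=1), then u=2, then (i=2), then u=2, then u=-4, then returns -44
266 against -44: the behavior changed.
verdict: not equivalent; witness: x=-1, y=-5, z=-3


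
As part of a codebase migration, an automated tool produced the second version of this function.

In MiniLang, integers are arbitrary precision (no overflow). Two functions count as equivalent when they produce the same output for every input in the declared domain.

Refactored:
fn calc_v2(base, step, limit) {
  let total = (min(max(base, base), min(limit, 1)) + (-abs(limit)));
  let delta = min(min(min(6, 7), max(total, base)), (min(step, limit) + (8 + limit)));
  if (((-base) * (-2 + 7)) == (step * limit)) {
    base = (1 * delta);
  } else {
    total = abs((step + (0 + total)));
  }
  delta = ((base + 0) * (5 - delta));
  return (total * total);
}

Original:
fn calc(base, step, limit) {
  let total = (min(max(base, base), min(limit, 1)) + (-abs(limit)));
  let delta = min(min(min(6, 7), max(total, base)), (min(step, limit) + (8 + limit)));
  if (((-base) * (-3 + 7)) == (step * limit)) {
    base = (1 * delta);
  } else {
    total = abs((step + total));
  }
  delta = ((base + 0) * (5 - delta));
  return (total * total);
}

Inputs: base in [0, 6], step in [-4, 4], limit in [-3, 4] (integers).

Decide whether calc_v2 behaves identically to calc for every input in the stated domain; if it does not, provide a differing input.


These are not equivalent — on base=1, step=-4, limit=1 the outputs split (0 vs 16).
calc: total=0, then delta=1, then (((-base) * (-3 + 7)) == (step * limit)) is true, then base=1, then delta=4, then returns 0
calc_v2: total=0, then delta=1, then (((-base) * (-2 + 7)) == (step * limit)) is false, then total=4, then delta=4, then returns 16
verdict: not equivalent; witness: base=1, step=-4, limit=1


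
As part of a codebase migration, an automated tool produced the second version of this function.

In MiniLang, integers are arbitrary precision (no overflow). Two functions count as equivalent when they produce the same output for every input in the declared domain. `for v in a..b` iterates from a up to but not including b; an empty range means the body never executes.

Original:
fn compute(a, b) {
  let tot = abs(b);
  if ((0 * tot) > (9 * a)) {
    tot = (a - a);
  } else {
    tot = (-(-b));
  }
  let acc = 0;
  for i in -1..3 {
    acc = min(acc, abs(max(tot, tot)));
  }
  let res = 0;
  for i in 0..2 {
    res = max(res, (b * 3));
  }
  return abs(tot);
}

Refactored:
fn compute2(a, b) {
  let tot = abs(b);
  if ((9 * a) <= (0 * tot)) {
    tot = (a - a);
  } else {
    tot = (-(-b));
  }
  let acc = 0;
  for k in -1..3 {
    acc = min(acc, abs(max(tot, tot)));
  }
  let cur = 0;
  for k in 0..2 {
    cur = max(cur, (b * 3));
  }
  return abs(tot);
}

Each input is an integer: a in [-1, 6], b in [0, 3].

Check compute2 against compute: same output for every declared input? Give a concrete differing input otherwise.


There is a counterexample at a=0, b=1: 1 on one side, 0 on the other.
compute: tot becomes 1; next ((0 * tot) > (9 * a)) evaluates to false; next tot becomes 1; next acc becomes 0; next at i=-1:; next acc becomes 0; next at i=0:; next acc becomes 0; next at i=1:; next acc becomes 0; next at i=2:; next acc becomes 0; next res becomes 0; next at i=0:; next res becomes 3; next at i=1:; next res becomes 3; next final value 1
compute2: tot becomes 1; next ((9 * a) <= (0 * tot)) evaluates to true; next tot becomes 0; next acc becomes 0; next at k=-1:; next acc becomes 0; next at k=0:; next acc becomes 0; next at k=1:; next acc becomes 0; next at k=2:; next acc becomes 0; next cur becomes 0; next at k=0:; next cur becomes 3; next at k=1:; next cur becomes 3; next final value 0
verdict: not equivalent; witness: a=0, b=1


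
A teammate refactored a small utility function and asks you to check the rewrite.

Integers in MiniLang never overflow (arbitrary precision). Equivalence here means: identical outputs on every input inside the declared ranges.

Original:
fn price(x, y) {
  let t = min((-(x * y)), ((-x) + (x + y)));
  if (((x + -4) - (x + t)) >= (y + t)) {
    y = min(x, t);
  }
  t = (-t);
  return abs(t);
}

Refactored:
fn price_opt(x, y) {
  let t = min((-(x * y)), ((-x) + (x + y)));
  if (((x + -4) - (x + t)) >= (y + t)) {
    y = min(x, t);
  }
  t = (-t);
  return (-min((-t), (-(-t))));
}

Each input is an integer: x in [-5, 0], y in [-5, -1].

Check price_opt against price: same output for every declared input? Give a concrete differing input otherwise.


Differences: min/max/abs usage differs — yet all 30 inputs agree.
verdict: equivalent


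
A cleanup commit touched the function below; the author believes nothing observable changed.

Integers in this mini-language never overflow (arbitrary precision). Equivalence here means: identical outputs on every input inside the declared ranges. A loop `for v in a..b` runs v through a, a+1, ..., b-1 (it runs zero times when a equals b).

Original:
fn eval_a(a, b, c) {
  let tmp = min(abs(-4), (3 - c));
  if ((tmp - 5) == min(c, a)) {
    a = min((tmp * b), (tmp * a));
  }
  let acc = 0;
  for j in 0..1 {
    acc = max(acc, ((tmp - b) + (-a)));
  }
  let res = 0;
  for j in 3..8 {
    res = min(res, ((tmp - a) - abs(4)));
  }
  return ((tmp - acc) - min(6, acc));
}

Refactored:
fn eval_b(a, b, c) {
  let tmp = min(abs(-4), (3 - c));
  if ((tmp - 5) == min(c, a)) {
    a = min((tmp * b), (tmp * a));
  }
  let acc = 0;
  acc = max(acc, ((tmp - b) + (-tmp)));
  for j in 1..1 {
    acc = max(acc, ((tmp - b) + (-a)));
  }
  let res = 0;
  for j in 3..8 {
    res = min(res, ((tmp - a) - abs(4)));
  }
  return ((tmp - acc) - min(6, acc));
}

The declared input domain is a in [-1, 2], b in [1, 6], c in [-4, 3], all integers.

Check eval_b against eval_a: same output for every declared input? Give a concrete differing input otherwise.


The rewrite breaks on a=-1, b=1, c=-4, where the results are -4 and 4.
eval_a: tmp := 4 | ((tmp - 5) == min(c, a)): false | acc := 0 | iter j=0: | acc := 4 | res := 0 | iter j=3: | res := 0 | iter j=4: | res := 0 | iter j=5: | res := 0 | iter j=6: | res := 0 | iter j=7: | res := 0 | result -4
eval_b: tmp := 4 | ((tmp - 5) == min(c, a)): false | acc := 0 | acc := 0 | loop over j: empty range | res := 0 | iter j=3: | res := 0 | iter j=4: | res := 0 | iter j=5: | res := 0 | iter j=6: | res := 0 | iter j=7: | res := 0 | result 4
verdict: not equivalent; witness: a=-1, b=1, c=-4


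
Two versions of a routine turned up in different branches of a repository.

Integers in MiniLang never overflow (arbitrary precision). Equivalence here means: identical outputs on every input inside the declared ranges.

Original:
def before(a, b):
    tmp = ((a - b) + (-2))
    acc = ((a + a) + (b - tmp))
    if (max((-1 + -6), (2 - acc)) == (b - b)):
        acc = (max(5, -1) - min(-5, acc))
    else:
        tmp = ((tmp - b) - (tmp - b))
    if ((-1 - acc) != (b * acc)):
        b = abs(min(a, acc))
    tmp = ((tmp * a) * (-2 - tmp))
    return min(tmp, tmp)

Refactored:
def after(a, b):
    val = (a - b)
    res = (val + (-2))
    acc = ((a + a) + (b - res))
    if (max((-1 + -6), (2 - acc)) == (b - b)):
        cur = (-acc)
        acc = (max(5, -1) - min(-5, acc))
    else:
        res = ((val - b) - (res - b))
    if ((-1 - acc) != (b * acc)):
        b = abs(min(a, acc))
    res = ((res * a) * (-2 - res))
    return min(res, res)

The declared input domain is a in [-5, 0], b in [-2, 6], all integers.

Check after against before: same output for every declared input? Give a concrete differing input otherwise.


Not equivalent: a=-5, b=-2 separates them (0 vs 40).
before: tmp = -5; acc = -7; (max((-1 + -6), (2 - acc)) == (b - b)) -> false; tmp = 0; ((-1 - acc) != (b * acc)) -> true; b = 7; tmp = 0; return 0
after: val = -3; res = -5; acc = -7; (max((-1 + -6), (2 - acc)) == (b - b)) -> false; res = 2; ((-1 - acc) != (b * acc)) -> true; b = 7; res = 40; return 40
verdict: not equivalent; witness: a=-5, b=-2


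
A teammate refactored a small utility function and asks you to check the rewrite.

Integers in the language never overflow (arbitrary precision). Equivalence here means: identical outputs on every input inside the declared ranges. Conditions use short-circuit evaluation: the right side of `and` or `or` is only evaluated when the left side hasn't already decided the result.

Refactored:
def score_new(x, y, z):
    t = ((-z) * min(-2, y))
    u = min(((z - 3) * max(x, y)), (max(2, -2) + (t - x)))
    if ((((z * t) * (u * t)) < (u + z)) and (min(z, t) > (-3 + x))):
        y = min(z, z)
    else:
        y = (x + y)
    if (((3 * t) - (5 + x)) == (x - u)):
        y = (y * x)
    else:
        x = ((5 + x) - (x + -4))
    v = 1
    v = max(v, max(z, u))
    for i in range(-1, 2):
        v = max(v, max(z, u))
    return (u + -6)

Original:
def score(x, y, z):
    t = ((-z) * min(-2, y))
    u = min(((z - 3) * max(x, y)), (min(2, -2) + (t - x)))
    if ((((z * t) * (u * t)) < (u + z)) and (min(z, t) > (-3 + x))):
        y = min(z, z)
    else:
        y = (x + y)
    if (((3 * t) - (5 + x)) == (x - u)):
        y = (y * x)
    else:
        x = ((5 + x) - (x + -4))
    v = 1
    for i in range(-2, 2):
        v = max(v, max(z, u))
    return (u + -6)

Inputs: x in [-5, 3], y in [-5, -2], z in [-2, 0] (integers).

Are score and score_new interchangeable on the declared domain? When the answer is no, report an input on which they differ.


The rewrite breaks on x=-5, y=-5, z=-2, where the results are -13 and -9.
score: t := -10 | u := -7 | ((((z * t) * (u * t)) < (u + z)) and (min(z, t) > (-3 + x))): false | y := -10 | (((3 * t) - (5 + x)) == (x - u)): false | x := 9 | v := 1 | iter i=-2: | v := 1 | iter i=-1: | v := 1 | iter i=0: | v := 1 | iter i=1: | v := 1 | result -13
score_new: t := -10 | u := -3 | ((((z * t) * (u * t)) < (u + z)) and (min(z, t) > (-3 + x))): false | y := -10 | (((3 * t) - (5 + x)) == (x - u)): false | x := 9 | v := 1 | v := 1 | iter i=-1: | v := 1 | iter i=0: | v := 1 | iter i=1: | v := 1 | result -9
verdict: not equivalent; witness: x=-5, y=-5, z=-2


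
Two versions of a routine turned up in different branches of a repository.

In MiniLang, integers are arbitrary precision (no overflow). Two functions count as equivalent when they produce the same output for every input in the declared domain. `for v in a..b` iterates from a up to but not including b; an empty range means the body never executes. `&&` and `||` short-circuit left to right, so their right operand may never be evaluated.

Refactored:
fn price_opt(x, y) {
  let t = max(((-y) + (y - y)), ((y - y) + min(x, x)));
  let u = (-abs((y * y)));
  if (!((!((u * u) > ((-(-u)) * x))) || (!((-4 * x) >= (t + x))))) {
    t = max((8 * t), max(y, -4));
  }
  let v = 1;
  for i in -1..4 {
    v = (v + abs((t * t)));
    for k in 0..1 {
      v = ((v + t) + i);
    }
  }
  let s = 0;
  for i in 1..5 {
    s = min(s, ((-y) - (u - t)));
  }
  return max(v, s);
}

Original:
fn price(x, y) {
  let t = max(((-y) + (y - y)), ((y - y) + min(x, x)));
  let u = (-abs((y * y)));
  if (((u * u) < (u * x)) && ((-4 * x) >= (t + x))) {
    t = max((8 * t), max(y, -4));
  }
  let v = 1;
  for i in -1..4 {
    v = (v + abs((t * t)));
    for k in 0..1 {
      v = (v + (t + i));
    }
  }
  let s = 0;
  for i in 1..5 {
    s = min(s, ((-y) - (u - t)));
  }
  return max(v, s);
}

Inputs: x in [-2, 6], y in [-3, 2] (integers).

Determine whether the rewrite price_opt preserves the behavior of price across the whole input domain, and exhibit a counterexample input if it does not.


Take x=-2, y=-3.
price: t := 3 | u := -9 | (((u * u) < (u * x)) && ((-4 * x) >= (t + x))): false | v := 1 | iter i=-1: | v := 10 | iter k=0: | v := 12 | iter i=0: | v := 21 | iter k=0: | v := 24 | iter i=1: | v := 33 | iter k=0: | v := 37 | iter i=2: | v := 46 | iter k=0: | v := 51 | iter i=3: | v := 60 | iter k=0: | v := 66 | s := 0 | iter i=1: | s := 0 | iter i=2: | s := 0 | iter i=3: | s := 0 | iter i=4: | s := 0 | result 66
price_opt: t := 3 | u := -9 | (!((!((u * u) > ((-(-u)) * x))) || (!((-4 * x) >= (t + x))))): true | t := 24 | v := 1 | iter i=-1: | v := 577 | iter k=0: | v := 600 | iter i=0: | v := 1176 | iter k=0: | v := 1200 | iter i=1: | v := 1776 | iter k=0: | v := 1801 | iter i=2: | v := 2377 | iter k=0: | v := 2403 | iter i=3: | v := 2979 | iter k=0: | v := 3006 | s := 0 | iter i=1: | s := 0 | iter i=2: | s := 0 | iter i=3: | s := 0 | iter i=4: | s := 0 | result 3006
66 != 3006, so the rewrite changes behavior.
verdict: not equivalent; witness: x=-2, y=-3


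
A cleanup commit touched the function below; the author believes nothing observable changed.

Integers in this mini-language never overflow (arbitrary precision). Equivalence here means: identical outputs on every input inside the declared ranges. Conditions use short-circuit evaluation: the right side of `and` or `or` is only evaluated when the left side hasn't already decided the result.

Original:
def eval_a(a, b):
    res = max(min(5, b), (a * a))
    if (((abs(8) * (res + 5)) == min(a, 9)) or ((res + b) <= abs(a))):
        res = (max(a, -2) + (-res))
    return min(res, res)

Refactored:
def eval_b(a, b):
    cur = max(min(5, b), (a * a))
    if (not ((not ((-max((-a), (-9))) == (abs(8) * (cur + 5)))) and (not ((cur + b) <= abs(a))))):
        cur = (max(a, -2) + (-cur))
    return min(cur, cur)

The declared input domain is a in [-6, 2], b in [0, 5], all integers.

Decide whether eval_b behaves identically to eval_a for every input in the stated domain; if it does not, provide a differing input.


This is a faithful refactor — local variable names differ; and boolean connective usage differs; and min/max/abs usage differs, but the computed results match everywhere.
Tracing a=1, b=4: eval_a: res := 4 | (((abs(8) * (res + 5)) == min(a, 9)) or ((res + b) <= abs(a))): false | result 4 | eval_b: cur := 4 | (not ((not ((-max((-a), (-9))) == (abs(8) * (cur + 5)))) and (not ((cur + b) <= abs(a))))): false | result 4 — matching result 4.
Across all 54 domain points the two functions coincide.
verdict: equivalent


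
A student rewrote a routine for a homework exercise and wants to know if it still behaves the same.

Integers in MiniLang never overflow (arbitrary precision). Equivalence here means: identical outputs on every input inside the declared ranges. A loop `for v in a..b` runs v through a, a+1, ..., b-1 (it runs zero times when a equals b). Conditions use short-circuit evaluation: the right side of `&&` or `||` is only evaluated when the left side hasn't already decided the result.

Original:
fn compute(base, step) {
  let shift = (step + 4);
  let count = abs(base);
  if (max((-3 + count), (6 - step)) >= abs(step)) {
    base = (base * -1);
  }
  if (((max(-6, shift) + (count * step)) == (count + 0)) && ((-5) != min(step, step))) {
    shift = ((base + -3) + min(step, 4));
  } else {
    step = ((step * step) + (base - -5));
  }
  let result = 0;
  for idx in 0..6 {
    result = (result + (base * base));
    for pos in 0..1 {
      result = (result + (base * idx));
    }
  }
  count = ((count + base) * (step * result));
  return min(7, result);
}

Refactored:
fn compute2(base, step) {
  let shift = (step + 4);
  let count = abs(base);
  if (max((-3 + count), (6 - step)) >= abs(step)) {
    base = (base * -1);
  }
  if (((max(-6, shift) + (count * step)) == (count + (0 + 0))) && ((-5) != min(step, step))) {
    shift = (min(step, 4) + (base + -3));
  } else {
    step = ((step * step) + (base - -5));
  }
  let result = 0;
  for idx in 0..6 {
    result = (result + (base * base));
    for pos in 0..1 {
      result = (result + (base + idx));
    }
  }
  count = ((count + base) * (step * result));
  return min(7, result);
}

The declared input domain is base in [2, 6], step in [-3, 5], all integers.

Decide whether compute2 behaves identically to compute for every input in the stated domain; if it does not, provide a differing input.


Take base=2, step=-3.
compute: shift becomes 1; next count becomes 2; next (max((-3 + count), (6 - step)) >= abs(step)) evaluates to true; next base becomes -2; next (((max(-6, shift) + (count * step)) == (count + 0)) && ((-5) != min(step, step))) evaluates to false; next step becomes 12; next result becomes 0; next at idx=0:; next result becomes 4; next at pos=0:; next result becomes 4; next at idx=1:; next result becomes 8; next at pos=0:; next result becomes 6; next at idx=2:; next result becomes 10; next at pos=0:; next result becomes 6; next at idx=3:; next result becomes 10; next at pos=0:; next result becomes 4; next at idx=4:; next result becomes 8; next at pos=0:; next result becomes 0; next at idx=5:; next result becomes 4; next at pos=0:; next result becomes -6; next count becomes 0; next final value -6
compute2: shift becomes 1; next count becomes 2; next (max((-3 + count), (6 - step)) >= abs(step)) evaluates to true; next base becomes -2; next (((max(-6, shift) + (count * step)) == (count + (0 + 0))) && ((-5) != min(step, step))) evaluates to false; next step becomes 12; next result becomes 0; next at idx=0:; next result becomes 4; next at pos=0:; next result becomes 2; next at idx=1:; next result becomes 6; next at pos=0:; next result becomes 5; next at idx=2:; next result becomes 9; next at pos=0:; next result becomes 9; next at idx=3:; next result becomes 13; next at pos=0:; next result becomes 14; next at idx=4:; next result becomes 18; next at pos=0:; next result becomes 20; next at idx=5:; next result becomes 24; next at pos=0:; next result becomes 27; next count becomes 0; next final value 7
-6 against 7: the behavior changed.
verdict: not equivalent; witness: base=2, step=-3
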